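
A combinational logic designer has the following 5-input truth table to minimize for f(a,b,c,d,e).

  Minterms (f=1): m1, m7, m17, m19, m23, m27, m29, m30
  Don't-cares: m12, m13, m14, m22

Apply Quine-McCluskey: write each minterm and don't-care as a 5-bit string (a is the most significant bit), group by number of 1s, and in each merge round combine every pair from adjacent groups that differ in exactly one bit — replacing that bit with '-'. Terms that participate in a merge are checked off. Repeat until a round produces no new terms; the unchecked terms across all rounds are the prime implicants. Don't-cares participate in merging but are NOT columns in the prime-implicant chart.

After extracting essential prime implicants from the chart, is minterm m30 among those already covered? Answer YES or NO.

NO

Round 0: 00001✓ 00111✓ 01100✓ 01101✓ 01110✓ 10001✓ 10011✓ 10110✓ 10111✓ 11011✓ 11101✓ 11110✓
Round 1: -0001 -0111 -1101 -1110 011-0 0110- 1-011 1-110 10-11 100-1 1011-
PIs = {-0001, -0111, -1101, -1110, 011-0, 0110-, 1-011, 1-110, 10-11, 100-1, 1011-}
Coverage chart:
  m1: -0001 ←essential
  m7: -0111 ←essential
  m17: -0001,100-1
  m19: 1-011,10-11,100-1
  m23: -0111,10-11,1011-
  m27: 1-011 ←essential
  m29: -1101 ←essential
  m30: -1110,1-110
Essential: -0001, -0111, -1101, 1-011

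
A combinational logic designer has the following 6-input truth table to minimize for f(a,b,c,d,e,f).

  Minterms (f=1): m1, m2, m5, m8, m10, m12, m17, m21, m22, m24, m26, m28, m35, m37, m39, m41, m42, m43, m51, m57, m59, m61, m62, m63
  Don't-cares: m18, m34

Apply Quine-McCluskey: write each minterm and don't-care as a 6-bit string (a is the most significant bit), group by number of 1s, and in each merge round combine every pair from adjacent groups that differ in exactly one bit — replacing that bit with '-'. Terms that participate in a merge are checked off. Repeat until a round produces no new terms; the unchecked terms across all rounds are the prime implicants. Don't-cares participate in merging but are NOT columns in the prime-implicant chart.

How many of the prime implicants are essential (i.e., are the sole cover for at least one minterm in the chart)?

Round 0: 000001✓ 000010✓ 000101✓ 001000✓ 001010✓ 001100✓ 010001✓ 010010✓ 010101✓ 010110✓ 011000✓ 011010✓ 011100✓ 100010✓ 100011✓ 100101✓ 100111✓ 101001✓ 101010✓ 101011✓ 110011✓ 111001✓ 111011✓ 111101✓ 111110✓ 111111✓
Round 1: -00010✓ -00101 -01010✓ 0-0001✓ 0-0010✓ 0-0101✓ 0-1000✓ 0-1010✓ 0-1100✓ 00-010✓ 000-01✓ 001-00✓ 0010-0✓ 01-010✓ 010-01✓ 010-10 011-00✓ 0110-0✓ 1-0011✓ 1-1001✓ 1-1011✓ 10-010✓ 10-011✓ 100-11 10001-✓ 1001-1 1010-1✓ 10101-✓ 11-011✓ 111-01✓ 111-11✓ 1110-1✓ 1111-1✓ 11111-
Round 2: -0-010 0--010 0-0-01 0-1-00 0-10-0 1--011 1-10-1 10-01- 111--1
PIs = {-0-010, -00101, 0--010, 0-0-01, 0-1-00, 0-10-0, 010-10, 1--011, 1-10-1, 10-01-, 100-11, 1001-1, 111--1, 11111-}
Coverage chart:
  m1: 0-0-01 ←essential
  m2: -0-010,0--010
  m5: -00101,0-0-01
  m8: 0-1-00,0-10-0
  m10: -0-010,0--010,0-10-0
  m12: 0-1-00 ←essential
  m17: 0-0-01 ←essential
  m21: 0-0-01 ←essential
  m22: 010-10 ←essential
  m24: 0-1-00,0-10-0
  m26: 0--010,0-10-0
  m28: 0-1-00 ←essential
  m35: 1--011,10-01-,100-11
  m37: -00101,1001-1
  m39: 100-11,1001-1
  m41: 1-10-1 ←essential
  m42: -0-010,10-01-
  m43: 1--011,1-10-1,10-01-
  m51: 1--011 ←essential
  m57: 1-10-1,111--1
  m59: 1--011,1-10-1,111--1
  m61: 111--1 ←essential
  m62: 11111- ←essential
  m63: 111--1,11111-
Essential: 0-0-01, 0-1-00, 010-10, 1--011, 1-10-1, 111--1, 11111-

7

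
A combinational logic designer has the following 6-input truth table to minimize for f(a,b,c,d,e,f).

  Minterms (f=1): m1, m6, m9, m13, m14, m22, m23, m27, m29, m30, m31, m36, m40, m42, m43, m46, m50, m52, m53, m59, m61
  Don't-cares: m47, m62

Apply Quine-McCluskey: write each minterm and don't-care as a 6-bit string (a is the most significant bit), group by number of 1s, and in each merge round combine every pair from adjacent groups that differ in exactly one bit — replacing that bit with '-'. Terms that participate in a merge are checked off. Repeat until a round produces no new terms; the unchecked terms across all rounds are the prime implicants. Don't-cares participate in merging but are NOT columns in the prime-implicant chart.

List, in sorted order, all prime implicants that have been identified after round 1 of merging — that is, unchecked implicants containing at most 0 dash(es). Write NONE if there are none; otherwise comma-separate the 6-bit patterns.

110010

[col 0] 000001*, 000110*, 001001*, 001101*, 001110*, 010110*, 010111*, 011011*, 011101*, 011110*, 011111*, 100100*, 101000*, 101010*, 101011*, 101110*, 101111*, 110010, 110100*, 110101*, 111011*, 111101*, 111110*
[col 1] -01110*, -11011, -11101, -11110*, 0-0110*, 0-1101, 0-1110*, 00-001, 00-110*, 001-01, 01-110*, 01-111*, 01011-*, 011-11, 0111-1, 01111-*, 1-0100, 1-1011, 1-1110*, 101-10*, 101-11*, 1010-0, 10101-*, 10111-*, 11-101, 11010-
[col 2] --1110, 0--110, 01-11-, 101-1-
Prime implicants: --1110, -11011, -11101, 0--110, 0-1101, 00-001, 001-01, 01-11-, 011-11, 0111-1, 1-0100, 1-1011, 101-1-, 1010-0, 11-101, 110010, 11010-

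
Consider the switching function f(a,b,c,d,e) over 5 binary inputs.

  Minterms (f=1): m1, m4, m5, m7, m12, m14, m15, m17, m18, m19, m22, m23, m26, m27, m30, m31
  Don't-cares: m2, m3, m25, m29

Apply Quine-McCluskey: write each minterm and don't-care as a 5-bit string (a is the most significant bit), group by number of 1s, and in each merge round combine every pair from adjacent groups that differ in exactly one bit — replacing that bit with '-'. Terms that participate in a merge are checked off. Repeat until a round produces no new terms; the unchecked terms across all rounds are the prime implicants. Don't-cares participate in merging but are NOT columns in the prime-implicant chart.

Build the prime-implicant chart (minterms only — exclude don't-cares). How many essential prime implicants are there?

1

Round 0: 00001✓ 00010✓ 00011✓ 00100✓ 00101✓ 00111✓ 01100✓ 01110✓ 01111✓ 10001✓ 10010✓ 10011✓ 10110✓ 10111✓ 11001✓ 11010✓ 11011✓ 11101✓ 11110✓ 11111✓
Round 1: -0001✓ -0010✓ -0011✓ -0111✓ -1110✓ -1111✓ 0-100 0-111✓ 00-01✓ 00-11✓ 000-1✓ 0001-✓ 001-1✓ 0010- 011-0 0111-✓ 1-001✓ 1-010✓ 1-011✓ 1-110✓ 1-111✓ 10-10✓ 10-11✓ 100-1✓ 1001-✓ 1011-✓ 11-01✓ 11-10✓ 11-11✓ 110-1✓ 1101-✓ 111-1✓ 1111-✓
Round 2: --111 -0-11 -00-1 -001- -111- 00--1 1--10✓ 1--11✓ 1-0-1 1-01-✓ 1-11-✓ 10-1-✓ 11--1 11-1-✓
Round 3: 1--1-
PIs = {--111, -0-11, -00-1, -001-, -111-, 0-100, 00--1, 0010-, 011-0, 1--1-, 1-0-1, 11--1}
Coverage chart:
  m1: -00-1,00--1
  m4: 0-100,0010-
  m5: 00--1,0010-
  m7: --111,-0-11,00--1
  m12: 0-100,011-0
  m14: -111-,011-0
  m15: --111,-111-
  m17: -00-1,1-0-1
  m18: -001-,1--1-
  m19: -0-11,-00-1,-001-,1--1-,1-0-1
  m22: 1--1- ←essential
  m23: --111,-0-11,1--1-
  m26: 1--1- ←essential
  m27: 1--1-,1-0-1,11--1
  m30: -111-,1--1-
  m31: --111,-111-,1--1-,11--1
Essential: 1--1-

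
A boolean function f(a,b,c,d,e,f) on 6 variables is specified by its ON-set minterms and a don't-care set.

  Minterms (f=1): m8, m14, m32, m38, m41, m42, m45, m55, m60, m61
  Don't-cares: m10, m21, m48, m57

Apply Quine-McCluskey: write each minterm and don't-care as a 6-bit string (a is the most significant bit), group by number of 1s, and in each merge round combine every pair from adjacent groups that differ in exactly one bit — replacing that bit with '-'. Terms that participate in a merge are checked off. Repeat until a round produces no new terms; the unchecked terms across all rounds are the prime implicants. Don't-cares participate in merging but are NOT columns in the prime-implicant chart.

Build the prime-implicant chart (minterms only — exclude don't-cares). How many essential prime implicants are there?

8

[col 0] 001000*, 001010*, 001110*, 010101, 100000*, 100110, 101001*, 101010*, 101101*, 110000*, 110111, 111001*, 111100*, 111101*
[col 1] -01010, 001-10, 0010-0, 1-0000, 1-1001*, 1-1101*, 101-01*, 111-01*, 11110-
[col 2] 1-1-01
Prime implicants: -01010, 001-10, 0010-0, 010101, 1-0000, 1-1-01, 100110, 110111, 11110-
PI chart (minterm → PIs covering it):
  8 | 0010-0  (sole → essential)
  14 | 001-10  (sole → essential)
  32 | 1-0000  (sole → essential)
  38 | 100110  (sole → essential)
  41 | 1-1-01  (sole → essential)
  42 | -01010  (sole → essential)
  45 | 1-1-01  (sole → essential)
  55 | 110111  (sole → essential)
  60 | 11110-  (sole → essential)
  61 | 1-1-01,11110-
Essential prime implicants: -01010, 001-10, 0010-0, 1-0000, 1-1-01, 100110, 110111, 11110-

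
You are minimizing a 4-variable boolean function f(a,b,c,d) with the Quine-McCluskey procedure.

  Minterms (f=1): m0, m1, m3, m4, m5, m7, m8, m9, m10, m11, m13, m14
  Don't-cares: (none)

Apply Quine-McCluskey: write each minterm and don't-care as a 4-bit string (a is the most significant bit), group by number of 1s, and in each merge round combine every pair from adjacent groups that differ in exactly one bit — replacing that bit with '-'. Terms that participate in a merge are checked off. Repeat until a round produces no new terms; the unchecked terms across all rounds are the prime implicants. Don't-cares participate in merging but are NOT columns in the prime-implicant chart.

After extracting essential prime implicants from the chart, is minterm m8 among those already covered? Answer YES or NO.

[col 0] 0000*, 0001*, 0011*, 0100*, 0101*, 0111*, 1000*, 1001*, 1010*, 1011*, 1101*, 1110*
[col 1] -000*, -001*, -011*, -101*, 0-00*, 0-01*, 0-11*, 00-1*, 000-*, 01-1*, 010-*, 1-01*, 1-10, 10-0*, 10-1*, 100-*, 101-*
[col 2] --01, -0-1, -00-, 0--1, 0-0-, 10--
Prime implicants: --01, -0-1, -00-, 0--1, 0-0-, 1-10, 10--
PI chart (minterm → PIs covering it):
  0 | -00-,0-0-
  1 | --01,-0-1,-00-,0--1,0-0-
  3 | -0-1,0--1
  4 | 0-0-  (sole → essential)
  5 | --01,0--1,0-0-
  7 | 0--1  (sole → essential)
  8 | -00-,10--
  9 | --01,-0-1,-00-,10--
  10 | 1-10,10--
  11 | -0-1,10--
  13 | --01  (sole → essential)
  14 | 1-10  (sole → essential)
Essential prime implicants: --01, 0--1, 0-0-, 1-10

NO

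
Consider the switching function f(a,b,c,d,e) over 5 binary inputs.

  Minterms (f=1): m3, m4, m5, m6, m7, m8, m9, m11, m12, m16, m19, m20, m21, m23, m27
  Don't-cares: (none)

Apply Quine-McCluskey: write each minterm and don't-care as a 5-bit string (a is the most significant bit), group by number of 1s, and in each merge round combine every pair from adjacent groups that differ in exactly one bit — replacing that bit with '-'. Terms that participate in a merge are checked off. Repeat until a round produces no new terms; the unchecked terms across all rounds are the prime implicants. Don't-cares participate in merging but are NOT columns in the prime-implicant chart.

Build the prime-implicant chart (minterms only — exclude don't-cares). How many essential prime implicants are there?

3

[col 0] 00011*, 00100*, 00101*, 00110*, 00111*, 01000*, 01001*, 01011*, 01100*, 10000*, 10011*, 10100*, 10101*, 10111*, 11011*
[col 1] -0011*, -0100*, -0101*, -0111*, -1011*, 0-011*, 0-100, 00-11*, 001-0*, 001-1*, 0010-*, 0011-*, 01-00, 010-1, 0100-, 1-011*, 10-00, 10-11*, 101-1*, 1010-*
[col 2] --011, -0-11, -01-1, -010-, 001--
Prime implicants: --011, -0-11, -01-1, -010-, 0-100, 001--, 01-00, 010-1, 0100-, 10-00
PI chart (minterm → PIs covering it):
  3 | --011,-0-11
  4 | -010-,0-100,001--
  5 | -01-1,-010-,001--
  6 | 001--  (sole → essential)
  7 | -0-11,-01-1,001--
  8 | 01-00,0100-
  9 | 010-1,0100-
  11 | --011,010-1
  12 | 0-100,01-00
  16 | 10-00  (sole → essential)
  19 | --011,-0-11
  20 | -010-,10-00
  21 | -01-1,-010-
  23 | -0-11,-01-1
  27 | --011  (sole → essential)
Essential prime implicants: --011, 001--, 10-00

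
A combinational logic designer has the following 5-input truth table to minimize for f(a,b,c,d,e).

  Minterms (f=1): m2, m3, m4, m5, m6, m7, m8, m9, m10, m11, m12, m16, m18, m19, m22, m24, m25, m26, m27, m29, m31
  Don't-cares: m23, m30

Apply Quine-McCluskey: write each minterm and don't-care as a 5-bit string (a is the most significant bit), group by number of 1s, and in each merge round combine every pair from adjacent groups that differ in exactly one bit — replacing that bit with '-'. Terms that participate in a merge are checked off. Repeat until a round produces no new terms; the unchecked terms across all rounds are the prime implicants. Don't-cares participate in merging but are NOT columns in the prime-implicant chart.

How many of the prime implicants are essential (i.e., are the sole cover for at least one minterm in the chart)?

[col 0] 00010*, 00011*, 00100*, 00101*, 00110*, 00111*, 01000*, 01001*, 01010*, 01011*, 01100*, 10000*, 10010*, 10011*, 10110*, 10111*, 11000*, 11001*, 11010*, 11011*, 11101*, 11110*, 11111*
[col 1] -0010*, -0011*, -0110*, -0111*, -1000*, -1001*, -1010*, -1011*, 0-010*, 0-011*, 0-100, 00-10*, 00-11*, 0001-*, 001-0*, 001-1*, 0010-*, 0011-*, 01-00, 010-0*, 010-1*, 0100-*, 0101-*, 1-000*, 1-010*, 1-011*, 1-110*, 1-111*, 10-10*, 10-11*, 100-0*, 1001-*, 1011-*, 11-01*, 11-10*, 11-11*, 110-0*, 110-1*, 1100-*, 1101-*, 111-1*, 1111-*
[col 2] --010*, --011*, -0-10*, -0-11*, -001-*, -011-*, -10-0*, -10-1*, -100-*, -101-*, 0-01-*, 00-1-*, 001--, 010--*, 1--10*, 1--11*, 1-0-0, 1-01-*, 1-11-*, 10-1-*, 11--1, 11-1-*, 110--*
[col 3] --01-, -0-1-, -10--, 1--1-
Prime implicants: --01-, -0-1-, -10--, 0-100, 001--, 01-00, 1--1-, 1-0-0, 11--1
PI chart (minterm → PIs covering it):
  2 | --01-,-0-1-
  3 | --01-,-0-1-
  4 | 0-100,001--
  5 | 001--  (sole → essential)
  6 | -0-1-,001--
  7 | -0-1-,001--
  8 | -10--,01-00
  9 | -10--  (sole → essential)
  10 | --01-,-10--
  11 | --01-,-10--
  12 | 0-100,01-00
  16 | 1-0-0  (sole → essential)
  18 | --01-,-0-1-,1--1-,1-0-0
  19 | --01-,-0-1-,1--1-
  22 | -0-1-,1--1-
  24 | -10--,1-0-0
  25 | -10--,11--1
  26 | --01-,-10--,1--1-,1-0-0
  27 | --01-,-10--,1--1-,11--1
  29 | 11--1  (sole → essential)
  31 | 1--1-,11--1
Essential prime implicants: -10--, 001--, 1-0-0, 11--1

4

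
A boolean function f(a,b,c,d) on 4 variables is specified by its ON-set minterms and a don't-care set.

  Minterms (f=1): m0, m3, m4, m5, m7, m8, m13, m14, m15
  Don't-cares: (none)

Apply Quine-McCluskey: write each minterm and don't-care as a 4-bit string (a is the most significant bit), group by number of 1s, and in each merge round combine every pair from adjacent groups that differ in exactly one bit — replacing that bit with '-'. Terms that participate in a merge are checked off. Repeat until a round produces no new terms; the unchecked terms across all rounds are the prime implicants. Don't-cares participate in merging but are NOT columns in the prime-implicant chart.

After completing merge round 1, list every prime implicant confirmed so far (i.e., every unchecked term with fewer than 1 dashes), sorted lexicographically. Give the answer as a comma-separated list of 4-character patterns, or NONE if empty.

NONE

[col 0] 0000*, 0011*, 0100*, 0101*, 0111*, 1000*, 1101*, 1110*, 1111*
[col 1] -000, -101*, -111*, 0-00, 0-11, 01-1*, 010-, 11-1*, 111-
[col 2] -1-1
Prime implicants: -000, -1-1, 0-00, 0-11, 010-, 111-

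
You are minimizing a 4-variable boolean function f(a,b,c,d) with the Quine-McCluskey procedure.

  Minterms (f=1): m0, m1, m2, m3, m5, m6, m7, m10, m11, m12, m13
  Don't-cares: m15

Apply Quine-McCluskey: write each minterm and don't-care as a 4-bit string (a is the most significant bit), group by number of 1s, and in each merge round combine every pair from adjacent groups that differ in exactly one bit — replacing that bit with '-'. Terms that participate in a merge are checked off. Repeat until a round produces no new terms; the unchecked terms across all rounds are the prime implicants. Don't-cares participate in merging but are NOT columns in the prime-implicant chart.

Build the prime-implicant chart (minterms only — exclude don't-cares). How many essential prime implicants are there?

4

[col 0] 0000*, 0001*, 0010*, 0011*, 0101*, 0110*, 0111*, 1010*, 1011*, 1100*, 1101*, 1111*
[col 1] -010*, -011*, -101*, -111*, 0-01*, 0-10*, 0-11*, 00-0*, 00-1*, 000-*, 001-*, 01-1*, 011-*, 1-11*, 101-*, 11-1*, 110-
[col 2] --11, -01-, -1-1, 0--1, 0-1-, 00--
Prime implicants: --11, -01-, -1-1, 0--1, 0-1-, 00--, 110-
PI chart (minterm → PIs covering it):
  0 | 00--  (sole → essential)
  1 | 0--1,00--
  2 | -01-,0-1-,00--
  3 | --11,-01-,0--1,0-1-,00--
  5 | -1-1,0--1
  6 | 0-1-  (sole → essential)
  7 | --11,-1-1,0--1,0-1-
  10 | -01-  (sole → essential)
  11 | --11,-01-
  12 | 110-  (sole → essential)
  13 | -1-1,110-
Essential prime implicants: -01-, 0-1-, 00--, 110-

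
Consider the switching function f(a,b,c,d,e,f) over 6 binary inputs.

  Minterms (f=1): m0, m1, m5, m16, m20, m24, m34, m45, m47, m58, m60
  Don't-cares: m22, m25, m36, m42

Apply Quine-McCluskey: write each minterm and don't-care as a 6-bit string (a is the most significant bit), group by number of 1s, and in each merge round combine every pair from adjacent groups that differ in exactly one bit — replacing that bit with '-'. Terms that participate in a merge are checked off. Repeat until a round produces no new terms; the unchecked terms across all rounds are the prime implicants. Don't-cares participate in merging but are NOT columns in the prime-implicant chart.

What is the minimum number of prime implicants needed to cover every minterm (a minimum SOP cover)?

8

[col 0] 000000*, 000001*, 000101*, 010000*, 010100*, 010110*, 011000*, 011001*, 100010*, 100100, 101010*, 101101*, 101111*, 111010*, 111100
[col 1] 0-0000, 000-01, 00000-, 01-000, 010-00, 0101-0, 01100-, 1-1010, 10-010, 1011-1
Prime implicants: 0-0000, 000-01, 00000-, 01-000, 010-00, 0101-0, 01100-, 1-1010, 10-010, 100100, 1011-1, 111100
PI chart (minterm → PIs covering it):
  0 | 0-0000,00000-
  1 | 000-01,00000-
  5 | 000-01  (sole → essential)
  16 | 0-0000,01-000,010-00
  20 | 010-00,0101-0
  24 | 01-000,01100-
  34 | 10-010  (sole → essential)
  45 | 1011-1  (sole → essential)
  47 | 1011-1  (sole → essential)
  58 | 1-1010  (sole → essential)
  60 | 111100  (sole → essential)
Essential prime implicants: 000-01, 1-1010, 10-010, 1011-1, 111100
Petrick residual → 0-0000, 01-000, 010-00
Minimum SOP uses 8 PIs: a'c'd'e'f' + a'b'c'e'f + a'bd'e'f' + a'bc'e'f' + acd'ef' + ab'd'ef' + ab'cdf + abcde'f'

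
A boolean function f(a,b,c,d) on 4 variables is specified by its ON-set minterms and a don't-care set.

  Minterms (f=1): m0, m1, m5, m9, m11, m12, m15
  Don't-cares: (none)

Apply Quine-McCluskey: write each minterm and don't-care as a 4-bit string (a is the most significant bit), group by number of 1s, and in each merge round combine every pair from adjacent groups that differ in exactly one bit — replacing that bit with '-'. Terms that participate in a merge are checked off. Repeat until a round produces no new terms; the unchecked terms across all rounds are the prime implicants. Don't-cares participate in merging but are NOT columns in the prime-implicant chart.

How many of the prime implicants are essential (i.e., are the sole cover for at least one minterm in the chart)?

size-2^0 implicants → 0000(✓)  0001(✓)  0101(✓)  1001(✓)  1011(✓)  1100  1111(✓)
size-2^1 implicants → -001  0-01  000-  1-11  10-1
Unchecked terms (primes): -001, 0-01, 000-, 1-11, 10-1, 1100
Minterm coverage:
  m0 ⊆ 000- [E]
  m1 ⊆ -001,0-01,000-
  m5 ⊆ 0-01 [E]
  m9 ⊆ -001,10-1
  m11 ⊆ 1-11,10-1
  m12 ⊆ 1100 [E]
  m15 ⊆ 1-11 [E]
E = {0-01, 000-, 1-11, 1100}

4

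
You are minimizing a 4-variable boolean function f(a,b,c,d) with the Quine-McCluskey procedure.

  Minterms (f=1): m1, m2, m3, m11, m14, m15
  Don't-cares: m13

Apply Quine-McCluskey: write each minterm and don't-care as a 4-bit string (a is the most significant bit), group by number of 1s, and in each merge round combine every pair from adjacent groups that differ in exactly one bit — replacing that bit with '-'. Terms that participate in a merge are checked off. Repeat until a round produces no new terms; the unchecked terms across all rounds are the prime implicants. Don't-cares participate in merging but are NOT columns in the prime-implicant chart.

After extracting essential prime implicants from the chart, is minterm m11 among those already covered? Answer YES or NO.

[col 0] 0001*, 0010*, 0011*, 1011*, 1101*, 1110*, 1111*
[col 1] -011, 00-1, 001-, 1-11, 11-1, 111-
Prime implicants: -011, 00-1, 001-, 1-11, 11-1, 111-
PI chart (minterm → PIs covering it):
  1 | 00-1  (sole → essential)
  2 | 001-  (sole → essential)
  3 | -011,00-1,001-
  11 | -011,1-11
  14 | 111-  (sole → essential)
  15 | 1-11,11-1,111-
Essential prime implicants: 00-1, 001-, 111-

NO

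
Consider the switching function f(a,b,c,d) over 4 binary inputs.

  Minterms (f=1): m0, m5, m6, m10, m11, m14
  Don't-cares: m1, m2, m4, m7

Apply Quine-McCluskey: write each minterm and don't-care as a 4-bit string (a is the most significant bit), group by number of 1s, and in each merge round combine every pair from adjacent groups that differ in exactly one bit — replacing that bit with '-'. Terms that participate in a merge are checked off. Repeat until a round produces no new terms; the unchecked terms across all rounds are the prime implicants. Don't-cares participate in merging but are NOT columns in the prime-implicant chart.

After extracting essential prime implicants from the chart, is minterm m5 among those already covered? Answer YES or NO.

NO

size-2^0 implicants → 0000(✓)  0001(✓)  0010(✓)  0100(✓)  0101(✓)  0110(✓)  0111(✓)  1010(✓)  1011(✓)  1110(✓)
size-2^1 implicants → -010(✓)  -110(✓)  0-00(✓)  0-01(✓)  0-10(✓)  00-0(✓)  000-(✓)  01-0(✓)  01-1(✓)  010-(✓)  011-(✓)  1-10(✓)  101-
size-2^2 implicants → --10  0--0  0-0-  01--
Unchecked terms (primes): --10, 0--0, 0-0-, 01--, 101-
Minterm coverage:
  m0 ⊆ 0--0,0-0-
  m5 ⊆ 0-0-,01--
  m6 ⊆ --10,0--0,01--
  m10 ⊆ --10,101-
  m11 ⊆ 101- [E]
  m14 ⊆ --10 [E]
E = {--10, 101-}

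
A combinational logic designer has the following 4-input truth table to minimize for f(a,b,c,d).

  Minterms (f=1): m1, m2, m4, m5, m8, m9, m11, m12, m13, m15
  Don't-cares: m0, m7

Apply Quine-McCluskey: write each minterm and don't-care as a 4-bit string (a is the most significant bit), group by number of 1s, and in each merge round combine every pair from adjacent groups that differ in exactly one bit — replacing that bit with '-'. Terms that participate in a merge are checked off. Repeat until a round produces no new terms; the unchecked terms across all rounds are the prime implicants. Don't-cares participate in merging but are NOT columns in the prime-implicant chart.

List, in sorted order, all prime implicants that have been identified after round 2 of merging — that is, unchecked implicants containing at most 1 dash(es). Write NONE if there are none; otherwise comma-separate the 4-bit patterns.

00-0

[col 0] 0000*, 0001*, 0010*, 0100*, 0101*, 0111*, 1000*, 1001*, 1011*, 1100*, 1101*, 1111*
[col 1] -000*, -001*, -100*, -101*, -111*, 0-00*, 0-01*, 00-0, 000-*, 01-1*, 010-*, 1-00*, 1-01*, 1-11*, 10-1*, 100-*, 11-1*, 110-*
[col 2] --00*, --01*, -00-*, -1-1, -10-*, 0-0-*, 1--1, 1-0-*
[col 3] --0-
Prime implicants: --0-, -1-1, 00-0, 1--1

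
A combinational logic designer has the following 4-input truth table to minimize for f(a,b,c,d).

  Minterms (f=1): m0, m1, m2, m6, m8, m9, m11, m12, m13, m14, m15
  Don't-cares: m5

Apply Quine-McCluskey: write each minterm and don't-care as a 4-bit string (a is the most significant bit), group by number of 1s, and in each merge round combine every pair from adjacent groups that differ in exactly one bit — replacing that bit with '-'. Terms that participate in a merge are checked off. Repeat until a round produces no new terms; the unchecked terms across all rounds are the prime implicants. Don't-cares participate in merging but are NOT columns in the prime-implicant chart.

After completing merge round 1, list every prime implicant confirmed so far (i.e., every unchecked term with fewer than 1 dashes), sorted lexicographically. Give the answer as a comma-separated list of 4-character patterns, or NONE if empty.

NONE

size-2^0 implicants → 0000(✓)  0001(✓)  0010(✓)  0101(✓)  0110(✓)  1000(✓)  1001(✓)  1011(✓)  1100(✓)  1101(✓)  1110(✓)  1111(✓)
size-2^1 implicants → -000(✓)  -001(✓)  -101(✓)  -110  0-01(✓)  0-10  00-0  000-(✓)  1-00(✓)  1-01(✓)  1-11(✓)  10-1(✓)  100-(✓)  11-0(✓)  11-1(✓)  110-(✓)  111-(✓)
size-2^2 implicants → --01  -00-  1--1  1-0-  11--
Unchecked terms (primes): --01, -00-, -110, 0-10, 00-0, 1--1, 1-0-, 11--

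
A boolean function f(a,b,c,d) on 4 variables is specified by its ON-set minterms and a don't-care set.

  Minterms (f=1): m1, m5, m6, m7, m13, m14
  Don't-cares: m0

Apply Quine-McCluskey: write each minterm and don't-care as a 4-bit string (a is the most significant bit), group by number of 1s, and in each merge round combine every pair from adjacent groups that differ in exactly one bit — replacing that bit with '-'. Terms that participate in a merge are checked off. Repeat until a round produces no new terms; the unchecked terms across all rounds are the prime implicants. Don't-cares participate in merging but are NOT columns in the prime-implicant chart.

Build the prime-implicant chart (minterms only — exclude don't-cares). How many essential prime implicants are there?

size-2^0 implicants → 0000(✓)  0001(✓)  0101(✓)  0110(✓)  0111(✓)  1101(✓)  1110(✓)
size-2^1 implicants → -101  -110  0-01  000-  01-1  011-
Unchecked terms (primes): -101, -110, 0-01, 000-, 01-1, 011-
Minterm coverage:
  m1 ⊆ 0-01,000-
  m5 ⊆ -101,0-01,01-1
  m6 ⊆ -110,011-
  m7 ⊆ 01-1,011-
  m13 ⊆ -101 [E]
  m14 ⊆ -110 [E]
E = {-101, -110}

2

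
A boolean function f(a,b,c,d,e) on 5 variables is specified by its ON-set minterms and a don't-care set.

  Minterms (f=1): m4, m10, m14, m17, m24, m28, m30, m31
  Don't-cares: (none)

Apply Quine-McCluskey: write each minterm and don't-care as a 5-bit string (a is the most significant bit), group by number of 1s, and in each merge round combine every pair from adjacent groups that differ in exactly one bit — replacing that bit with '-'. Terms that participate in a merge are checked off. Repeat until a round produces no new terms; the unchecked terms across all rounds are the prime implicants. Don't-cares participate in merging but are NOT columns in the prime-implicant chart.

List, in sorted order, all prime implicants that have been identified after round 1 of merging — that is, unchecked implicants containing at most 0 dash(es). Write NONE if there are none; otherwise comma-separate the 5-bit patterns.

00100, 10001

[col 0] 00100, 01010*, 01110*, 10001, 11000*, 11100*, 11110*, 11111*
[col 1] -1110, 01-10, 11-00, 111-0, 1111-
Prime implicants: -1110, 00100, 01-10, 10001, 11-00, 111-0, 1111-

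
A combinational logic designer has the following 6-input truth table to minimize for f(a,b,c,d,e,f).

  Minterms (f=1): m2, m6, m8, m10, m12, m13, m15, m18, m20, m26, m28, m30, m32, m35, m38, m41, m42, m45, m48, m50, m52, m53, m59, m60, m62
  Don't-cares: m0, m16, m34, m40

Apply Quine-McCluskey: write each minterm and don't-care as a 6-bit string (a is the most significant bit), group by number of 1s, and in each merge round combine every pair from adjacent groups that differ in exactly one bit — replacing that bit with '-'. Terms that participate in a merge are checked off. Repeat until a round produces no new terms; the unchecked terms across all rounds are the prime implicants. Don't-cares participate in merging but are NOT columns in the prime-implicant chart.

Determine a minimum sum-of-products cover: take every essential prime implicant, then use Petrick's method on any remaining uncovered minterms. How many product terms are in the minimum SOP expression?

12

[col 0] 000000*, 000010*, 000110*, 001000*, 001010*, 001100*, 001101*, 001111*, 010000*, 010010*, 010100*, 011010*, 011100*, 011110*, 100000*, 100010*, 100011*, 100110*, 101000*, 101001*, 101010*, 101101*, 110000*, 110010*, 110100*, 110101*, 111011, 111100*, 111110*
[col 1] -00000*, -00010*, -00110*, -01000*, -01010*, -01101, -10000*, -10010*, -10100*, -11100*, -11110*, 0-0000*, 0-0010*, 0-1010*, 0-1100, 00-000*, 00-010*, 000-10*, 0000-0*, 001-00, 0010-0*, 0011-1, 00110-, 01-010*, 01-100*, 010-00*, 0100-0*, 011-10, 0111-0*, 1-0000*, 1-0010*, 10-000*, 10-010*, 100-10*, 1000-0*, 10001-, 101-01, 1010-0*, 10100-, 11-100*, 110-00*, 1100-0*, 11010-, 1111-0*
[col 2] --0000*, --0010*, -0-000*, -0-010*, -00-10, -000-0*, -010-0*, -1-100, -10-00, -100-0*, -111-0, 0--010, 0-00-0*, 00-0-0*, 1-00-0*, 10-0-0*
[col 3] --00-0, -0-0-0
Prime implicants: --00-0, -0-0-0, -00-10, -01101, -1-100, -10-00, -111-0, 0--010, 0-1100, 001-00, 0011-1, 00110-, 011-10, 10001-, 101-01, 10100-, 11010-, 111011
PI chart (minterm → PIs covering it):
  2 | --00-0,-0-0-0,-00-10,0--010
  6 | -00-10  (sole → essential)
  8 | -0-0-0,001-00
  10 | -0-0-0,0--010
  12 | 0-1100,001-00,00110-
  13 | -01101,0011-1,00110-
  15 | 0011-1  (sole → essential)
  18 | --00-0,0--010
  20 | -1-100,-10-00
  26 | 0--010,011-10
  28 | -1-100,-111-0,0-1100
  30 | -111-0,011-10
  32 | --00-0,-0-0-0
  35 | 10001-  (sole → essential)
  38 | -00-10  (sole → essential)
  41 | 101-01,10100-
  42 | -0-0-0  (sole → essential)
  45 | -01101,101-01
  48 | --00-0,-10-00
  50 | --00-0  (sole → essential)
  52 | -1-100,-10-00,11010-
  53 | 11010-  (sole → essential)
  59 | 111011  (sole → essential)
  60 | -1-100,-111-0
  62 | -111-0  (sole → essential)
Essential prime implicants: --00-0, -0-0-0, -00-10, -111-0, 0011-1, 10001-, 11010-, 111011
Petrick residual → -1-100, 0--010, 0-1100, 101-01
Minimum SOP uses 12 PIs: c'd'f' + b'd'f' + b'c'ef' + bde'f' + bcdf' + a'd'ef' + a'cde'f' + a'b'cdf + ab'c'd'e + ab'ce'f + abc'de' + abcd'ef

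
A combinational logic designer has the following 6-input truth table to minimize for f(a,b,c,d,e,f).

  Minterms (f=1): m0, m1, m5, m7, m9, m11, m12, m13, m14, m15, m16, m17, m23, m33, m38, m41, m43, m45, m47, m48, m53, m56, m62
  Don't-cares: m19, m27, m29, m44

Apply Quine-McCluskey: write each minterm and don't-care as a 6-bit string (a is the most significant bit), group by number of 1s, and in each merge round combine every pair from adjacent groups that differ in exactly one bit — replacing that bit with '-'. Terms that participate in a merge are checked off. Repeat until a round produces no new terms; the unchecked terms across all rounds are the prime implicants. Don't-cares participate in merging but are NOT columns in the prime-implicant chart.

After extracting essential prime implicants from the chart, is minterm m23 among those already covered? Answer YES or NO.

NO

[col 0] 000000*, 000001*, 000101*, 000111*, 001001*, 001011*, 001100*, 001101*, 001110*, 001111*, 010000*, 010001*, 010011*, 010111*, 011011*, 011101*, 100001*, 100110, 101001*, 101011*, 101100*, 101101*, 101111*, 110000*, 110101, 111000*, 111110
[col 1] -00001*, -01001*, -01011*, -01100*, -01101*, -01111*, -10000, 0-0000*, 0-0001*, 0-0111, 0-1011, 0-1101, 00-001*, 00-101*, 00-111*, 000-01*, 00000-*, 0001-1*, 001-01*, 001-11*, 0010-1*, 0011-0*, 0011-1*, 00110-*, 00111-*, 01-011, 010-11, 0100-1, 01000-*, 10-001*, 101-01*, 101-11*, 1010-1*, 1011-1*, 10110-*, 11-000
[col 2] -0-001, -01-01*, -01-11*, -010-1*, -011-1*, -0110-, 0-000-, 00--01, 00-1-1, 001--1*, 0011--, 101--1*
[col 3] -01--1
Prime implicants: -0-001, -01--1, -0110-, -10000, 0-000-, 0-0111, 0-1011, 0-1101, 00--01, 00-1-1, 0011--, 01-011, 010-11, 0100-1, 100110, 11-000, 110101, 111110
PI chart (minterm → PIs covering it):
  0 | 0-000-  (sole → essential)
  1 | -0-001,0-000-,00--01
  5 | 00--01,00-1-1
  7 | 0-0111,00-1-1
  9 | -0-001,-01--1,00--01
  11 | -01--1,0-1011
  12 | -0110-,0011--
  13 | -01--1,-0110-,0-1101,00--01,00-1-1,0011--
  14 | 0011--  (sole → essential)
  15 | -01--1,00-1-1,0011--
  16 | -10000,0-000-
  17 | 0-000-,0100-1
  23 | 0-0111,010-11
  33 | -0-001  (sole → essential)
  38 | 100110  (sole → essential)
  41 | -0-001,-01--1
  43 | -01--1  (sole → essential)
  45 | -01--1,-0110-
  47 | -01--1  (sole → essential)
  48 | -10000,11-000
  53 | 110101  (sole → essential)
  56 | 11-000  (sole → essential)
  62 | 111110  (sole → essential)
Essential prime implicants: -0-001, -01--1, 0-000-, 0011--, 100110, 11-000, 110101, 111110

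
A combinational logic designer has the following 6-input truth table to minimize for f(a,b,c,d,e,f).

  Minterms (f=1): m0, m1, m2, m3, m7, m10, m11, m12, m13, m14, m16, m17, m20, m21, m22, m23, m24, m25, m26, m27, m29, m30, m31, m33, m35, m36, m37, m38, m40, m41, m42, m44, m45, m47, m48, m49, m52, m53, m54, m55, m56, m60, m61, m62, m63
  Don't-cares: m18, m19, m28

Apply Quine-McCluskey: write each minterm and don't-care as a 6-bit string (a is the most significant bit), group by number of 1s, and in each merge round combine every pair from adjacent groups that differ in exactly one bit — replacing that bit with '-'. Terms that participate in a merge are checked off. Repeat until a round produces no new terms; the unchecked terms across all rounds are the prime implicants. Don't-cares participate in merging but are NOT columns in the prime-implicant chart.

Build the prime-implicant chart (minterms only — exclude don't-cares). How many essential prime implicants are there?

9

[col 0] 000000*, 000001*, 000010*, 000011*, 000111*, 001010*, 001011*, 001100*, 001101*, 001110*, 010000*, 010001*, 010010*, 010011*, 010100*, 010101*, 010110*, 010111*, 011000*, 011001*, 011010*, 011011*, 011100*, 011101*, 011110*, 011111*, 100001*, 100011*, 100100*, 100101*, 100110*, 101000*, 101001*, 101010*, 101100*, 101101*, 101111*, 110000*, 110001*, 110100*, 110101*, 110110*, 110111*, 111000*, 111100*, 111101*, 111110*, 111111*
[col 1] -00001*, -00011*, -01010, -01100*, -01101*, -10000*, -10001*, -10100*, -10101*, -10110*, -10111*, -11000*, -11100*, -11101*, -11110*, -11111*, 0-0000*, 0-0001*, 0-0010*, 0-0011*, 0-0111*, 0-1010*, 0-1011*, 0-1100*, 0-1101*, 0-1110*, 00-010*, 00-011*, 000-11*, 0000-0*, 0000-1*, 00000-*, 00001-*, 001-10*, 00101-*, 0011-0*, 00110-*, 01-000*, 01-001*, 01-010*, 01-011*, 01-100*, 01-101*, 01-110*, 01-111*, 010-00*, 010-01*, 010-10*, 010-11*, 0100-0*, 0100-1*, 01000-*, 01001-*, 0101-0*, 0101-1*, 01010-*, 01011-*, 011-00*, 011-01*, 011-10*, 011-11*, 0110-0*, 0110-1*, 01100-*, 01101-*, 0111-0*, 0111-1*, 01110-*, 01111-*, 1-0001*, 1-0100*, 1-0101*, 1-0110*, 1-1000*, 1-1100*, 1-1101*, 1-1111*, 10-001*, 10-100*, 10-101*, 100-01*, 1000-1*, 1001-0*, 10010-*, 101-00*, 101-01*, 1010-0, 10100-*, 1011-1*, 10110-*, 11-000*, 11-100*, 11-101*, 11-110*, 11-111*, 110-00*, 110-01*, 11000-*, 1101-0*, 1101-1*, 11010-*, 11011-*, 111-00*, 1111-0*, 1111-1*, 11110-*, 11111-*
[col 2] --0001, --1100*, --1101*, -000-1, -0110-*, -1-000*, -1-100*, -1-101*, -1-110*, -1-111*, -10-00*, -10-01*, -1000-*, -101-0*, -101-1*, -1010-*, -1011-*, -11-00*, -111-0*, -111-1*, -1110-*, -1111-*, 0--010*, 0--011*, 0-0-11, 0-00-0*, 0-00-1*, 0-000-*, 0-001-*, 0-1-10, 0-101-*, 0-11-0, 0-110-*, 00-01-*, 0000--*, 01--00*, 01--01*, 01--10*, 01--11*, 01-0-0*, 01-0-1*, 01-00-*, 01-01-*, 01-1-0*, 01-1-1*, 01-10-*, 01-11-*, 010--0*, 010--1*, 010-0-*, 010-1-*, 0100--*, 0101--*, 011--0*, 011--1*, 011-0-*, 011-1-*, 0110--*, 0111--*, 1--100*, 1--101*, 1-0-01, 1-01-0, 1-010-*, 1-1-00, 1-11-1, 1-110-*, 10--01, 10-10-*, 101-0-, 11--00*, 11-1-0*, 11-1-1*, 11-10-*, 11-11-*, 110-0-*, 1101--*, 1111--*
[col 3] --110-, -1--00, -1-1-0*, -1-1-1*, -1-10-*, -1-11-*, -10-0-, -101--*, -111--*, 0--01-, 0-00--, 01---0*, 01---1*, 01--0-*, 01--1-*, 01-0--*, 01-1--*, 010---*, 011---*, 1--10-, 11-1--*
[col 4] -1-1--, 01----
Prime implicants: --0001, --110-, -000-1, -01010, -1--00, -1-1--, -10-0-, 0--01-, 0-0-11, 0-00--, 0-1-10, 0-11-0, 01----, 1--10-, 1-0-01, 1-01-0, 1-1-00, 1-11-1, 10--01, 101-0-, 1010-0
PI chart (minterm → PIs covering it):
  0 | 0-00--  (sole → essential)
  1 | --0001,-000-1,0-00--
  2 | 0--01-,0-00--
  3 | -000-1,0--01-,0-0-11,0-00--
  7 | 0-0-11  (sole → essential)
  10 | -01010,0--01-,0-1-10
  11 | 0--01-  (sole → essential)
  12 | --110-,0-11-0
  13 | --110-  (sole → essential)
  14 | 0-1-10,0-11-0
  16 | -1--00,-10-0-,0-00--,01----
  17 | --0001,-10-0-,0-00--,01----
  20 | -1--00,-1-1--,-10-0-,01----
  21 | -1-1--,-10-0-,01----
  22 | -1-1--,01----
  23 | -1-1--,0-0-11,01----
  24 | -1--00,01----
  25 | 01----  (sole → essential)
  26 | 0--01-,0-1-10,01----
  27 | 0--01-,01----
  29 | --110-,-1-1--,01----
  30 | -1-1--,0-1-10,0-11-0,01----
  31 | -1-1--,01----
  33 | --0001,-000-1,1-0-01,10--01
  35 | -000-1  (sole → essential)
  36 | 1--10-,1-01-0
  37 | 1--10-,1-0-01,10--01
  38 | 1-01-0  (sole → essential)
  40 | 1-1-00,101-0-,1010-0
  41 | 10--01,101-0-
  42 | -01010,1010-0
  44 | --110-,1--10-,1-1-00,101-0-
  45 | --110-,1--10-,1-11-1,10--01,101-0-
  47 | 1-11-1  (sole → essential)
  48 | -1--00,-10-0-
  49 | --0001,-10-0-,1-0-01
  52 | -1--00,-1-1--,-10-0-,1--10-,1-01-0
  53 | -1-1--,-10-0-,1--10-,1-0-01
  54 | -1-1--,1-01-0
  55 | -1-1--  (sole → essential)
  56 | -1--00,1-1-00
  60 | --110-,-1--00,-1-1--,1--10-,1-1-00
  61 | --110-,-1-1--,1--10-,1-11-1
  62 | -1-1--  (sole → essential)
  63 | -1-1--,1-11-1
Essential prime implicants: --110-, -000-1, -1-1--, 0--01-, 0-0-11, 0-00--, 01----, 1-01-0, 1-11-1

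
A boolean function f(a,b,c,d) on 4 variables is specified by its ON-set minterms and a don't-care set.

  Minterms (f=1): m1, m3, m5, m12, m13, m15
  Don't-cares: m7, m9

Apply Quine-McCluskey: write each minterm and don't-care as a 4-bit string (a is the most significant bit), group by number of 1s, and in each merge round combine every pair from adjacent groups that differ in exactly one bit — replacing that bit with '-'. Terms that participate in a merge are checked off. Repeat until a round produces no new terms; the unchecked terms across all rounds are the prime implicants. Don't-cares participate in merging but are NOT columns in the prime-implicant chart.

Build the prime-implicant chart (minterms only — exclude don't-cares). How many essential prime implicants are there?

[col 0] 0001*, 0011*, 0101*, 0111*, 1001*, 1100*, 1101*, 1111*
[col 1] -001*, -101*, -111*, 0-01*, 0-11*, 00-1*, 01-1*, 1-01*, 11-1*, 110-
[col 2] --01, -1-1, 0--1
Prime implicants: --01, -1-1, 0--1, 110-
PI chart (minterm → PIs covering it):
  1 | --01,0--1
  3 | 0--1  (sole → essential)
  5 | --01,-1-1,0--1
  12 | 110-  (sole → essential)
  13 | --01,-1-1,110-
  15 | -1-1  (sole → essential)
Essential prime implicants: -1-1, 0--1, 110-

3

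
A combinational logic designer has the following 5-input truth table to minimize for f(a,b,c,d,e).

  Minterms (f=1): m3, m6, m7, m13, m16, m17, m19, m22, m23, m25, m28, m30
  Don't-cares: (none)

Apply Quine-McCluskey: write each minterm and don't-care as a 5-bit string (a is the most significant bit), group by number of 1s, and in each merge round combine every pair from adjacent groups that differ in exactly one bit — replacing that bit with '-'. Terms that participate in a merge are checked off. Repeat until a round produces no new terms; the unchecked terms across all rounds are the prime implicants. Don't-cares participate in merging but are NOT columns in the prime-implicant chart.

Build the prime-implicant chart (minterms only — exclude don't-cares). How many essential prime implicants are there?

[col 0] 00011*, 00110*, 00111*, 01101, 10000*, 10001*, 10011*, 10110*, 10111*, 11001*, 11100*, 11110*
[col 1] -0011*, -0110*, -0111*, 00-11*, 0011-*, 1-001, 1-110, 10-11*, 100-1, 1000-, 1011-*, 111-0
[col 2] -0-11, -011-
Prime implicants: -0-11, -011-, 01101, 1-001, 1-110, 100-1, 1000-, 111-0
PI chart (minterm → PIs covering it):
  3 | -0-11  (sole → essential)
  6 | -011-  (sole → essential)
  7 | -0-11,-011-
  13 | 01101  (sole → essential)
  16 | 1000-  (sole → essential)
  17 | 1-001,100-1,1000-
  19 | -0-11,100-1
  22 | -011-,1-110
  23 | -0-11,-011-
  25 | 1-001  (sole → essential)
  28 | 111-0  (sole → essential)
  30 | 1-110,111-0
Essential prime implicants: -0-11, -011-, 01101, 1-001, 1000-, 111-0

6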